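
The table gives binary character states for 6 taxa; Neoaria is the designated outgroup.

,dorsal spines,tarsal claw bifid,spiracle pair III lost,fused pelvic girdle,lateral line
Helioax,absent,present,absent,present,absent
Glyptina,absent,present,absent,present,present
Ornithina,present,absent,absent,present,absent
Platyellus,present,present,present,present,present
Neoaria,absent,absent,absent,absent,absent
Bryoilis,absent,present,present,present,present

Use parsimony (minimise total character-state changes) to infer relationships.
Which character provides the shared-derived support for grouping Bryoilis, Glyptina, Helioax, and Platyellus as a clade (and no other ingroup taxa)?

tarsal claw bifid

The outgroup has state 'absent' for every character, so 'present' is the derived state throughout.
dorsal spines (state 'present') occurs in Ornithina and Platyellus but conflicts with the nesting implied by the other characters — most parsimoniously interpreted as homoplasy.
tarsal claw bifid (derived state 'present') is shared by Bryoilis, Glyptina, Helioax, and Platyellus — a synapomorphy uniting that clade.
spiracle pair III lost: derived state 'present' in Bryoilis and Platyellus only — synapomorphy for {Bryoilis, Platyellus}.
fused pelvic girdle (derived state 'present') is shared by all ingroup taxa — unites the whole ingroup.
lateral line (derived state 'present') is shared by Bryoilis, Glyptina, and Platyellus — a synapomorphy uniting that clade.
Most parsimonious ingroup topology: (((Glyptina,(Platyellus,Bryoilis)),Helioax),Ornithina).
The clade {Bryoilis, Glyptina, Helioax, Platyellus} is supported by tarsal claw bifid: its derived state 'present' occurs in exactly those taxa and in no other taxon (including the outgroup).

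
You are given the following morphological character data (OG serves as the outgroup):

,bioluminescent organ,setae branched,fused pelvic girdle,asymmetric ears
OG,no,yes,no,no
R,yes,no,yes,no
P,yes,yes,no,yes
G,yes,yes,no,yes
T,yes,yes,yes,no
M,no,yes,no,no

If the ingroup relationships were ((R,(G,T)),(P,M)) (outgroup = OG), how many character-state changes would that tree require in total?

Map each character onto ((R,(G,T)),(P,M)) (rooted by OG) and count the minimum state changes it requires (Fitch parsimony):
bioluminescent organ: 2; setae branched: 1; fused pelvic girdle: 2; asymmetric ears: 2.
Total tree length = 7.

7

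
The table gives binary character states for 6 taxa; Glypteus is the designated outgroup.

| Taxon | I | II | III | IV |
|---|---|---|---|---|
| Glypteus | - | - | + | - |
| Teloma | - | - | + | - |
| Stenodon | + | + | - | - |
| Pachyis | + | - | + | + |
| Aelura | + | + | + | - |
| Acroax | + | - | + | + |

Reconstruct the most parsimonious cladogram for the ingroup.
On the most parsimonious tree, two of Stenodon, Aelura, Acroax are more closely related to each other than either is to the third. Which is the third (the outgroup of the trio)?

Character polarity is set by the outgroup: the derived state is whichever differs from the outgroup's state, so for III the derived state is '-', and for the remaining characters it is '+'.
Only Acroax, Aelura, Pachyis, and Stenodon show the derived state '+' for I, supporting them as a clade.
II: derived state '+' in Aelura and Stenodon only — synapomorphy for {Aelura, Stenodon}.
III: derived state '-' in Stenodon only — an autapomorphy, so it tells us nothing about relationships among taxa.
Only Acroax and Pachyis show the derived state '+' for IV, supporting them as a clade.
Most parsimonious ingroup topology: (((Pachyis,Acroax),(Stenodon,Aelura)),Teloma).
Aelura and Stenodon share a more recent common ancestor with each other than either does with Acroax, so Acroax is the least closely related of the three.

Acroax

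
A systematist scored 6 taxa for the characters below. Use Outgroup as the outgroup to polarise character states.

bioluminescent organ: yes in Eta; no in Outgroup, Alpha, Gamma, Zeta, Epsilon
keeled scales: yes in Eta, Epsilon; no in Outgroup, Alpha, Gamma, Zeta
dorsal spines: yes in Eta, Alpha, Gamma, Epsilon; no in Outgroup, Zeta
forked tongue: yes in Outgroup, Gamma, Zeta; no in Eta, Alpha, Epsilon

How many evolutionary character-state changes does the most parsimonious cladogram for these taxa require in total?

Character polarity is set by the outgroup: the derived state is whichever differs from the outgroup's state, so for forked tongue the derived state is 'no', and for the remaining characters it is 'yes'.
bioluminescent organ (derived state 'yes') is unique to Eta (autapomorphy; uninformative for grouping).
Only Epsilon and Eta show the derived state 'yes' for keeled scales, supporting them as a clade.
dorsal spines (derived state 'yes') is shared by Alpha, Epsilon, Eta, and Gamma — a synapomorphy uniting that clade.
forked tongue: derived state 'no' in Alpha, Epsilon, and Eta only — synapomorphy for {Alpha, Epsilon, Eta}.
Most parsimonious ingroup topology: ((((Eta,Epsilon),Alpha),Gamma),Zeta).
Changes per character on this tree: bioluminescent organ: 1; keeled scales: 1; dorsal spines: 1; forked tongue: 1.
Total = 4.

4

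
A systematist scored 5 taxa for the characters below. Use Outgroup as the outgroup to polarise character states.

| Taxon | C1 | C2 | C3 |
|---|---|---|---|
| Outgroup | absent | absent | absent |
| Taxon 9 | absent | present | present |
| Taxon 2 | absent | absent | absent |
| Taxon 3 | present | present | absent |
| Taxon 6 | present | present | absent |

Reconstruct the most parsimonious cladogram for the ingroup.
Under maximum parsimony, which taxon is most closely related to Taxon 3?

Taxon 6

The outgroup has state 'absent' for every character, so 'present' is the derived state throughout.
Only Taxon 3 and Taxon 6 show the derived state 'present' for C1, supporting them as a clade.
C2: derived state 'present' in Taxon 3, Taxon 6, and Taxon 9 only — synapomorphy for {Taxon 3, Taxon 6, Taxon 9}.
C3: derived state 'present' in Taxon 9 only — an autapomorphy, so it tells us nothing about relationships among taxa.
Most parsimonious ingroup topology: ((Taxon 9,(Taxon 3,Taxon 6)),Taxon 2).
Taxon 3 and Taxon 6 form a cherry on this tree, so they are sister taxa.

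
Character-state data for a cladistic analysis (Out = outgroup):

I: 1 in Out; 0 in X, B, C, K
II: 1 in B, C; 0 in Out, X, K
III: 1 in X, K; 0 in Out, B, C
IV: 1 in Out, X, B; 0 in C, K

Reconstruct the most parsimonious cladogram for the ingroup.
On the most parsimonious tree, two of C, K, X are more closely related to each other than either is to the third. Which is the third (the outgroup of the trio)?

C

Character polarity is set by the outgroup: the derived state is whichever differs from the outgroup's state, so for I, IV the derived state is '0', and for the remaining characters it is '1'.
All ingroup taxa share the derived state '0' for I; it defines the ingroup but does not resolve relationships within it.
Only B and C show the derived state '1' for II, supporting them as a clade.
Only K and X show the derived state '1' for III, supporting them as a clade.
IV groups C and K, which is incompatible with the clades supported by the remaining characters; treating it as convergent (homoplasy) costs fewer steps than any alternative tree.
Most parsimonious ingroup topology: ((X,K),(B,C)).
X and K share a more recent common ancestor with each other than either does with C, so C is the least closely related of the three.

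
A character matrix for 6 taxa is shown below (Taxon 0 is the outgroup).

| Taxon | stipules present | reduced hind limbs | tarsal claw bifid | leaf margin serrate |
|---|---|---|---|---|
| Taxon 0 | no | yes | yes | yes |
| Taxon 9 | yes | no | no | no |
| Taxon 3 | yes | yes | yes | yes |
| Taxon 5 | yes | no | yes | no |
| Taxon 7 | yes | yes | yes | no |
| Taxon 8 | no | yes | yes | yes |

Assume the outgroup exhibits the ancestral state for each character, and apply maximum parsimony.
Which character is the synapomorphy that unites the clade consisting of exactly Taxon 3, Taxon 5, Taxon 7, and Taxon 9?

stipules present

Character polarity is set by the outgroup: the derived state is whichever differs from the outgroup's state, so for reduced hind limbs, tarsal claw bifid, leaf margin serrate the derived state is 'no', and for the remaining characters it is 'yes'.
Only Taxon 3, Taxon 5, Taxon 7, and Taxon 9 show the derived state 'yes' for stipules present, supporting them as a clade.
reduced hind limbs: derived state 'no' in Taxon 5 and Taxon 9 only — synapomorphy for {Taxon 5, Taxon 9}.
tarsal claw bifid (derived state 'no') is unique to Taxon 9 (autapomorphy; uninformative for grouping).
leaf margin serrate: derived state 'no' in Taxon 5, Taxon 7, and Taxon 9 only — synapomorphy for {Taxon 5, Taxon 7, Taxon 9}.
Most parsimonious ingroup topology: ((((Taxon 9,Taxon 5),Taxon 7),Taxon 3),Taxon 8).
The clade {Taxon 3, Taxon 5, Taxon 7, Taxon 9} is supported by stipules present: its derived state 'yes' occurs in exactly those taxa and in no other taxon (including the outgroup).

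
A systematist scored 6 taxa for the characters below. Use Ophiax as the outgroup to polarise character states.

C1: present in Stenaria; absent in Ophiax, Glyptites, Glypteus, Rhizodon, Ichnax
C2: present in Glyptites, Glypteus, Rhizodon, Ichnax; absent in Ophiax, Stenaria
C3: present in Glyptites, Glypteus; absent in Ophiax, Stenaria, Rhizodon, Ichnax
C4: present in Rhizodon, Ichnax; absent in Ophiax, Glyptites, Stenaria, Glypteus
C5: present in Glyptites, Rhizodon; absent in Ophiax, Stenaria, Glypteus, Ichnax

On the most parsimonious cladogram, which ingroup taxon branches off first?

The outgroup has state 'absent' for every character, so 'present' is the derived state throughout.
C1 (derived state 'present') is unique to Stenaria (autapomorphy; uninformative for grouping).
C2 (derived state 'present') is shared by Glypteus, Glyptites, Ichnax, and Rhizodon — a synapomorphy uniting that clade.
C3: derived state 'present' in Glypteus and Glyptites only — synapomorphy for {Glypteus, Glyptites}.
Only Ichnax and Rhizodon show the derived state 'present' for C4, supporting them as a clade.
C5 (state 'present') occurs in Glyptites and Rhizodon but conflicts with the nesting implied by the other characters — most parsimoniously interpreted as homoplasy.
Most parsimonious ingroup topology: (((Glyptites,Glypteus),(Rhizodon,Ichnax)),Stenaria).
Stenaria is sister to the clade containing all other ingroup taxa, so it is the earliest-diverging (most basal) ingroup lineage.

Stenaria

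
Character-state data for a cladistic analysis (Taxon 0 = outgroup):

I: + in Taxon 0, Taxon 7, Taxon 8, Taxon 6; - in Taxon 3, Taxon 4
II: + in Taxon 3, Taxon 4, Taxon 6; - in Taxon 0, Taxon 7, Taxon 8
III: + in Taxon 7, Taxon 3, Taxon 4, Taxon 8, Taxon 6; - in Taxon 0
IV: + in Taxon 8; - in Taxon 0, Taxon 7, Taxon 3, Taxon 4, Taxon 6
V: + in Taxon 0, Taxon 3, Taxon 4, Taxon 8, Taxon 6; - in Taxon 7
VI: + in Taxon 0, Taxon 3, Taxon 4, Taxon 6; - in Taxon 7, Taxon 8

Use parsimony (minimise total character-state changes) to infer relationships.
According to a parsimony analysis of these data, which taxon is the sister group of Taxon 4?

Character polarity is set by the outgroup: the derived state is whichever differs from the outgroup's state, so for I, V, VI the derived state is '-', and for the remaining characters it is '+'.
I: derived state '-' in Taxon 3 and Taxon 4 only — synapomorphy for {Taxon 3, Taxon 4}.
II: derived state '+' in Taxon 3, Taxon 4, and Taxon 6 only — synapomorphy for {Taxon 3, Taxon 4, Taxon 6}.
III (derived state '+') is shared by all ingroup taxa — unites the whole ingroup.
IV: derived state '+' in Taxon 8 only — an autapomorphy, so it tells us nothing about relationships among taxa.
V: derived state '-' in Taxon 7 only — an autapomorphy, so it tells us nothing about relationships among taxa.
VI (derived state '-') is shared by Taxon 7 and Taxon 8 — a synapomorphy uniting that clade.
Most parsimonious ingroup topology: ((Taxon 7,Taxon 8),((Taxon 3,Taxon 4),Taxon 6)).
Taxon 4 and Taxon 3 form a cherry on this tree, so they are sister taxa.

Taxon 3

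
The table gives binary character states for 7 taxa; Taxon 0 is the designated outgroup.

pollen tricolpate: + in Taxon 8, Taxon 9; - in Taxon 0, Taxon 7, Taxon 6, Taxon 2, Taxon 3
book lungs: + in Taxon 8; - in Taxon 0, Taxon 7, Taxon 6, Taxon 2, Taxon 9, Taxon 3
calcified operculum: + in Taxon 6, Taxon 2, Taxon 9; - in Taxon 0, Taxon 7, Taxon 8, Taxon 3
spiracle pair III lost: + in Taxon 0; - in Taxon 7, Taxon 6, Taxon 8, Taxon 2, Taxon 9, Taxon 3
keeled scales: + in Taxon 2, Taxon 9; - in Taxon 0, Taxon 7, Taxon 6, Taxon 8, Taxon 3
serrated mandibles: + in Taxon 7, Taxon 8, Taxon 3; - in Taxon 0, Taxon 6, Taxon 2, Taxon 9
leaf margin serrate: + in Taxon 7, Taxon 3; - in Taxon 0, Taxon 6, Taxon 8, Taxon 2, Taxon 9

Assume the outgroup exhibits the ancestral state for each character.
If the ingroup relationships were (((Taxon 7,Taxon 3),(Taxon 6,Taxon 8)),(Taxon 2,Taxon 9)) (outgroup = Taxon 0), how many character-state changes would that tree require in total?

Map each character onto (((Taxon 7,Taxon 3),(Taxon 6,Taxon 8)),(Taxon 2,Taxon 9)) (rooted by Taxon 0) and count the minimum state changes it requires (Fitch parsimony):
pollen tricolpate: 2; book lungs: 1; calcified operculum: 2; spiracle pair III lost: 1; keeled scales: 1; serrated mandibles: 2; leaf margin serrate: 1.
Total tree length = 10.

10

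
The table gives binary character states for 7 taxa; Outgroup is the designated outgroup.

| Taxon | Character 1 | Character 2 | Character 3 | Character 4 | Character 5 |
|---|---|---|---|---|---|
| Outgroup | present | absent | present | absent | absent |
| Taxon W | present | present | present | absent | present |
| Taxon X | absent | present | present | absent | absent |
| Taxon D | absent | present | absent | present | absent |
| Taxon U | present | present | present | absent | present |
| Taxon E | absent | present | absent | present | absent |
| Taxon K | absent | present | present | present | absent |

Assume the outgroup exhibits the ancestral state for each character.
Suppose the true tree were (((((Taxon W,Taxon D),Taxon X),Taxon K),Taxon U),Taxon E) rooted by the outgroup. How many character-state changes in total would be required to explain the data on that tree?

Map each character onto (((((Taxon W,Taxon D),Taxon X),Taxon K),Taxon U),Taxon E) (rooted by Outgroup) and count the minimum state changes it requires (Fitch parsimony):
Character 1: 3; Character 2: 1; Character 3: 2; Character 4: 3; Character 5: 2.
Total tree length = 11.

11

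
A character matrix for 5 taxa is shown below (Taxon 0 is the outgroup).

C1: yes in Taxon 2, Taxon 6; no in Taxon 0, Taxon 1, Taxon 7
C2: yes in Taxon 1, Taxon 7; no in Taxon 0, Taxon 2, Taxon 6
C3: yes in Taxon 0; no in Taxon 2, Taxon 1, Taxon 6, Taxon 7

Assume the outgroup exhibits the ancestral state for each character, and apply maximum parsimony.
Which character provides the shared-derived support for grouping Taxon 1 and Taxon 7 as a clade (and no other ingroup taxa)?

Character polarity is set by the outgroup: the derived state is whichever differs from the outgroup's state, so for C3 the derived state is 'no', and for the remaining characters it is 'yes'.
Only Taxon 2 and Taxon 6 show the derived state 'yes' for C1, supporting them as a clade.
C2: derived state 'yes' in Taxon 1 and Taxon 7 only — synapomorphy for {Taxon 1, Taxon 7}.
All ingroup taxa share the derived state 'no' for C3; it defines the ingroup but does not resolve relationships within it.
Most parsimonious ingroup topology: ((Taxon 2,Taxon 6),(Taxon 1,Taxon 7)).
The clade {Taxon 1, Taxon 7} is supported by C2: its derived state 'yes' occurs in exactly those taxa and in no other taxon (including the outgroup).

C2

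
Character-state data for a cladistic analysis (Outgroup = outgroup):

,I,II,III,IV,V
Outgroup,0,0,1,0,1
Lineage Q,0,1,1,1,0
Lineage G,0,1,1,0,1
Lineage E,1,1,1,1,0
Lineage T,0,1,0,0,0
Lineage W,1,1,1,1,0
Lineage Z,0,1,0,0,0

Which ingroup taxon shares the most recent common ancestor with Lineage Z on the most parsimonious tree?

Lineage T

Character polarity is set by the outgroup: the derived state is whichever differs from the outgroup's state, so for III, V the derived state is '0', and for the remaining characters it is '1'.
I: derived state '1' in Lineage E and Lineage W only — synapomorphy for {Lineage E, Lineage W}.
II (derived state '1') is shared by all ingroup taxa — unites the whole ingroup.
III: derived state '0' in Lineage T and Lineage Z only — synapomorphy for {Lineage T, Lineage Z}.
Only Lineage E, Lineage Q, and Lineage W show the derived state '1' for IV, supporting them as a clade.
V (derived state '0') is shared by Lineage E, Lineage Q, Lineage T, Lineage W, and Lineage Z — a synapomorphy uniting that clade.
Most parsimonious ingroup topology: (((Lineage Q,(Lineage E,Lineage W)),(Lineage T,Lineage Z)),Lineage G).
Lineage Z and Lineage T form a cherry on this tree, so they are sister taxa.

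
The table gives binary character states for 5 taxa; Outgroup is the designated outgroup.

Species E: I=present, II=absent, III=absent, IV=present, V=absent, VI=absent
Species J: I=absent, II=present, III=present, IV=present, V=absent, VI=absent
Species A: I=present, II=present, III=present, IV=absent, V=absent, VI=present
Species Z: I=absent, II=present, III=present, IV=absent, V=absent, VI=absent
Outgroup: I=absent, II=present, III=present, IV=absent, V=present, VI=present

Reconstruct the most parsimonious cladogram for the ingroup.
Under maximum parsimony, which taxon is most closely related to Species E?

Species J

Character polarity is set by the outgroup: the derived state is whichever differs from the outgroup's state, so for II, III, V, VI the derived state is 'absent', and for the remaining characters it is 'present'.
I groups Species A and Species E, which is incompatible with the clades supported by the remaining characters; treating it as convergent (homoplasy) costs fewer steps than any alternative tree.
II (derived state 'absent') is unique to Species E (autapomorphy; uninformative for grouping).
III: derived state 'absent' in Species E only — an autapomorphy, so it tells us nothing about relationships among taxa.
Only Species E and Species J show the derived state 'present' for IV, supporting them as a clade.
V (derived state 'absent') is shared by all ingroup taxa — unites the whole ingroup.
VI: derived state 'absent' in Species E, Species J, and Species Z only — synapomorphy for {Species E, Species J, Species Z}.
Most parsimonious ingroup topology: (((Species E,Species J),Species Z),Species A).
Species E and Species J form a cherry on this tree, so they are sister taxa.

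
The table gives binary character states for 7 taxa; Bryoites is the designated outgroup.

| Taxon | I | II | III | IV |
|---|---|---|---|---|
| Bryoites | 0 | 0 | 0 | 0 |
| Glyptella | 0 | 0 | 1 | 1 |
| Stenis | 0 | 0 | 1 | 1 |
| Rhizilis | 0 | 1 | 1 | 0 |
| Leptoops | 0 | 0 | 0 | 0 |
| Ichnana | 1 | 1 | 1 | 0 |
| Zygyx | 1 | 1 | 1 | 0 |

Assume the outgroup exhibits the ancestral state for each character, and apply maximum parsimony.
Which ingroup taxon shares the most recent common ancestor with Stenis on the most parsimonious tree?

Glyptella

The outgroup has state '0' for every character, so '1' is the derived state throughout.
I (derived state '1') is shared by Ichnana and Zygyx — a synapomorphy uniting that clade.
II: derived state '1' in Ichnana, Rhizilis, and Zygyx only — synapomorphy for {Ichnana, Rhizilis, Zygyx}.
III (derived state '1') is shared by Glyptella, Ichnana, Rhizilis, Stenis, and Zygyx — a synapomorphy uniting that clade.
Only Glyptella and Stenis show the derived state '1' for IV, supporting them as a clade.
Most parsimonious ingroup topology: (((Glyptella,Stenis),(Rhizilis,(Ichnana,Zygyx))),Leptoops).
Stenis and Glyptella form a cherry on this tree, so they are sister taxa.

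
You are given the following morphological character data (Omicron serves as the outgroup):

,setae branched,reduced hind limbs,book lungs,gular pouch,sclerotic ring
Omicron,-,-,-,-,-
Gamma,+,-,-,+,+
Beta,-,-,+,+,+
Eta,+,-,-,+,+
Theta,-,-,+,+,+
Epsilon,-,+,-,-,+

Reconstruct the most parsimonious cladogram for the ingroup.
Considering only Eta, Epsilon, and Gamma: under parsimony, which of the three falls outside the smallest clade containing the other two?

The outgroup has state '-' for every character, so '+' is the derived state throughout.
setae branched (derived state '+') is shared by Eta and Gamma — a synapomorphy uniting that clade.
reduced hind limbs: derived state '+' in Epsilon only — an autapomorphy, so it tells us nothing about relationships among taxa.
Only Beta and Theta show the derived state '+' for book lungs, supporting them as a clade.
gular pouch: derived state '+' in Beta, Eta, Gamma, and Theta only — synapomorphy for {Beta, Eta, Gamma, Theta}.
sclerotic ring (derived state '+') is shared by all ingroup taxa — unites the whole ingroup.
Most parsimonious ingroup topology: (((Gamma,Eta),(Beta,Theta)),Epsilon).
Eta and Gamma share a more recent common ancestor with each other than either does with Epsilon, so Epsilon is the least closely related of the three.

Epsilon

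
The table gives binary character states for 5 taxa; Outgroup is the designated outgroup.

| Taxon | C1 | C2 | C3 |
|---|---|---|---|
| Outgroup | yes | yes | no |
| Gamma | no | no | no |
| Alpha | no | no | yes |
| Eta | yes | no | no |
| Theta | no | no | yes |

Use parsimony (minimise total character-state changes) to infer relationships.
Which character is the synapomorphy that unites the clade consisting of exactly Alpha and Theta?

C3

Character polarity is set by the outgroup: the derived state is whichever differs from the outgroup's state, so for C1, C2 the derived state is 'no', and for the remaining characters it is 'yes'.
Only Alpha, Gamma, and Theta show the derived state 'no' for C1, supporting them as a clade.
All ingroup taxa share the derived state 'no' for C2; it defines the ingroup but does not resolve relationships within it.
C3 (derived state 'yes') is shared by Alpha and Theta — a synapomorphy uniting that clade.
Most parsimonious ingroup topology: ((Gamma,(Alpha,Theta)),Eta).
The clade {Alpha, Theta} is supported by C3: its derived state 'yes' occurs in exactly those taxa and in no other taxon (including the outgroup).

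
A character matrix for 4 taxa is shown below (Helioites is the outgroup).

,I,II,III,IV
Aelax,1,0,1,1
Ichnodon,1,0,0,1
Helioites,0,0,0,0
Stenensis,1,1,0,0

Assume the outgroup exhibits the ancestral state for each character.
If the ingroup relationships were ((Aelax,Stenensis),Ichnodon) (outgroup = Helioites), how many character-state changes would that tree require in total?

Map each character onto ((Aelax,Stenensis),Ichnodon) (rooted by Helioites) and count the minimum state changes it requires (Fitch parsimony):
I: 1; II: 1; III: 1; IV: 2.
Total tree length = 5.

5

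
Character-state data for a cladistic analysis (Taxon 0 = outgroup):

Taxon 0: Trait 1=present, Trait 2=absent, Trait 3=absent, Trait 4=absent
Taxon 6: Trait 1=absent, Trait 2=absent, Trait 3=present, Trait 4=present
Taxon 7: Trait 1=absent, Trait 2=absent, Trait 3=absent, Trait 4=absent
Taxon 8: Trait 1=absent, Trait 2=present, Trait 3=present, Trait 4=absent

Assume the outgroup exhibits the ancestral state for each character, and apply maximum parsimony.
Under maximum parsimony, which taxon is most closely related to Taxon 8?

Character polarity is set by the outgroup: the derived state is whichever differs from the outgroup's state, so for Trait 1 the derived state is 'absent', and for the remaining characters it is 'present'.
Trait 1 (derived state 'absent') is shared by all ingroup taxa — unites the whole ingroup.
Trait 2 (derived state 'present') is unique to Taxon 8 (autapomorphy; uninformative for grouping).
Trait 3 (derived state 'present') is shared by Taxon 6 and Taxon 8 — a synapomorphy uniting that clade.
Trait 4 (derived state 'present') is unique to Taxon 6 (autapomorphy; uninformative for grouping).
Most parsimonious ingroup topology: ((Taxon 6,Taxon 8),Taxon 7).
Taxon 8 and Taxon 6 form a cherry on this tree, so they are sister taxa.

Taxon 6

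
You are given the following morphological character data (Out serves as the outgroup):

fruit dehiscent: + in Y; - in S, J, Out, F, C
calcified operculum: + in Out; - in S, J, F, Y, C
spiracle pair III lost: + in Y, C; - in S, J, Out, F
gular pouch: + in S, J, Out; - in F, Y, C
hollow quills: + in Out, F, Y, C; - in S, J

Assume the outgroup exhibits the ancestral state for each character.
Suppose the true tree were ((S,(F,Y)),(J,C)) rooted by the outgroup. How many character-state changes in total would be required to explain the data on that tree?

Map each character onto ((S,(F,Y)),(J,C)) (rooted by Out) and count the minimum state changes it requires (Fitch parsimony):
fruit dehiscent: 1; calcified operculum: 1; spiracle pair III lost: 2; gular pouch: 2; hollow quills: 2.
Total tree length = 8.

8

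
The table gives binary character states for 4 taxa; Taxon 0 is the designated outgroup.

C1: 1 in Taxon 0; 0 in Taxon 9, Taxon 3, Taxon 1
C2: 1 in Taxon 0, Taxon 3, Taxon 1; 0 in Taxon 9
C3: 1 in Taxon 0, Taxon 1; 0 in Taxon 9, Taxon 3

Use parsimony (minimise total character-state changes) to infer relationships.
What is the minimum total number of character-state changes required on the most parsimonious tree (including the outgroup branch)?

3

The outgroup has state '1' for every character, so '0' is the derived state throughout.
All ingroup taxa share the derived state '0' for C1; it defines the ingroup but does not resolve relationships within it.
C2 (derived state '0') is unique to Taxon 9 (autapomorphy; uninformative for grouping).
C3: derived state '0' in Taxon 3 and Taxon 9 only — synapomorphy for {Taxon 3, Taxon 9}.
Most parsimonious ingroup topology: ((Taxon 3,Taxon 9),Taxon 1).
Changes per character on this tree: C1: 1; C2: 1; C3: 1.
Total = 3.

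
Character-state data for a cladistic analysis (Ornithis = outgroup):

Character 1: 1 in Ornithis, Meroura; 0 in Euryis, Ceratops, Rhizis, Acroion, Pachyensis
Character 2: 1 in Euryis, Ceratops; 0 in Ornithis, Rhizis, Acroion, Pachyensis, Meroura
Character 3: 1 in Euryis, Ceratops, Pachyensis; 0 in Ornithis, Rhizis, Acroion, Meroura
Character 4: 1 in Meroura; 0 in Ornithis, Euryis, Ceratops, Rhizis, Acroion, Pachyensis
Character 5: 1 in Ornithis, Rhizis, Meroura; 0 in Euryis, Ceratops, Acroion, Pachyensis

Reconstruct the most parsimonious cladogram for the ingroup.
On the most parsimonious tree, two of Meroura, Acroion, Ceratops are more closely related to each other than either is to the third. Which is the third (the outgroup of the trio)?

Character polarity is set by the outgroup: the derived state is whichever differs from the outgroup's state, so for Character 1, Character 5 the derived state is '0', and for the remaining characters it is '1'.
Only Acroion, Ceratops, Euryis, Pachyensis, and Rhizis show the derived state '0' for Character 1, supporting them as a clade.
Character 2 (derived state '1') is shared by Ceratops and Euryis — a synapomorphy uniting that clade.
Character 3 (derived state '1') is shared by Ceratops, Euryis, and Pachyensis — a synapomorphy uniting that clade.
Character 4 (derived state '1') is unique to Meroura (autapomorphy; uninformative for grouping).
Character 5: derived state '0' in Acroion, Ceratops, Euryis, and Pachyensis only — synapomorphy for {Acroion, Ceratops, Euryis, Pachyensis}.
Most parsimonious ingroup topology: (((((Euryis,Ceratops),Pachyensis),Acroion),Rhizis),Meroura).
Acroion and Ceratops share a more recent common ancestor with each other than either does with Meroura, so Meroura is the least closely related of the three.

Meroura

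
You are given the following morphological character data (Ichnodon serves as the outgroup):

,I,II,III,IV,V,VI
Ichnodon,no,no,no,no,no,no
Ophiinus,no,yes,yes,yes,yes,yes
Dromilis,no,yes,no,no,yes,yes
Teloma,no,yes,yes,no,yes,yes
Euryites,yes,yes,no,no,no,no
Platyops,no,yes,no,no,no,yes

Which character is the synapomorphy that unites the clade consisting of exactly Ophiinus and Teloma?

III

The outgroup has state 'no' for every character, so 'yes' is the derived state throughout.
I (derived state 'yes') is unique to Euryites (autapomorphy; uninformative for grouping).
II (derived state 'yes') is shared by all ingroup taxa — unites the whole ingroup.
III (derived state 'yes') is shared by Ophiinus and Teloma — a synapomorphy uniting that clade.
IV: derived state 'yes' in Ophiinus only — an autapomorphy, so it tells us nothing about relationships among taxa.
V (derived state 'yes') is shared by Dromilis, Ophiinus, and Teloma — a synapomorphy uniting that clade.
VI: derived state 'yes' in Dromilis, Ophiinus, Platyops, and Teloma only — synapomorphy for {Dromilis, Ophiinus, Platyops, Teloma}.
Most parsimonious ingroup topology: ((((Teloma,Ophiinus),Dromilis),Platyops),Euryites).
The clade {Ophiinus, Teloma} is supported by III: its derived state 'yes' occurs in exactly those taxa and in no other taxon (including the outgroup).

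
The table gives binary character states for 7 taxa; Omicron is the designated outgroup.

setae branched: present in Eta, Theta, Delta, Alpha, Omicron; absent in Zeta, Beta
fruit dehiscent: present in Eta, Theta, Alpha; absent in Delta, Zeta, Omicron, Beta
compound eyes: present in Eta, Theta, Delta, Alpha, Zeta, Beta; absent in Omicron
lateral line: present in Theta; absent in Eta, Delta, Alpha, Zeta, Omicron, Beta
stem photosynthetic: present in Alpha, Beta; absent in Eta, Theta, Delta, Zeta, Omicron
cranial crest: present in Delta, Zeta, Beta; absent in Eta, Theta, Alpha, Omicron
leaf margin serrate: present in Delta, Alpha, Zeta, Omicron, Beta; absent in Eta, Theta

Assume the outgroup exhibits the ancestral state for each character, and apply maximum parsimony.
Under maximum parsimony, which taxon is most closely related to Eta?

Character polarity is set by the outgroup: the derived state is whichever differs from the outgroup's state, so for setae branched, leaf margin serrate the derived state is 'absent', and for the remaining characters it is 'present'.
setae branched: derived state 'absent' in Beta and Zeta only — synapomorphy for {Beta, Zeta}.
fruit dehiscent: derived state 'present' in Alpha, Eta, and Theta only — synapomorphy for {Alpha, Eta, Theta}.
compound eyes (derived state 'present') is shared by all ingroup taxa — unites the whole ingroup.
lateral line: derived state 'present' in Theta only — an autapomorphy, so it tells us nothing about relationships among taxa.
stem photosynthetic groups Alpha and Beta, which is incompatible with the clades supported by the remaining characters; treating it as convergent (homoplasy) costs fewer steps than any alternative tree.
cranial crest (derived state 'present') is shared by Beta, Delta, and Zeta — a synapomorphy uniting that clade.
leaf margin serrate: derived state 'absent' in Eta and Theta only — synapomorphy for {Eta, Theta}.
Most parsimonious ingroup topology: (((Theta,Eta),Alpha),(Delta,(Zeta,Beta))).
Eta and Theta form a cherry on this tree, so they are sister taxa.

Theta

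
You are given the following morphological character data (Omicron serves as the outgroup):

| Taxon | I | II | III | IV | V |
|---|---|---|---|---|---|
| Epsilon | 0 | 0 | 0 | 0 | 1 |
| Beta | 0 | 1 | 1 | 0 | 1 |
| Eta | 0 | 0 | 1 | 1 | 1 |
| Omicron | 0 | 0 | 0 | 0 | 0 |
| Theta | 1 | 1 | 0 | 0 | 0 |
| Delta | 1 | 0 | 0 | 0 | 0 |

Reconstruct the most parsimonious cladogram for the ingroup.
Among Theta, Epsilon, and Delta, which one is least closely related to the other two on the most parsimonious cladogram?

The outgroup has state '0' for every character, so '1' is the derived state throughout.
I: derived state '1' in Delta and Theta only — synapomorphy for {Delta, Theta}.
II groups Beta and Theta, which is incompatible with the clades supported by the remaining characters; treating it as convergent (homoplasy) costs fewer steps than any alternative tree.
III (derived state '1') is shared by Beta and Eta — a synapomorphy uniting that clade.
IV (derived state '1') is unique to Eta (autapomorphy; uninformative for grouping).
Only Beta, Epsilon, and Eta show the derived state '1' for V, supporting them as a clade.
Most parsimonious ingroup topology: ((Epsilon,(Beta,Eta)),(Theta,Delta)).
Theta and Delta share a more recent common ancestor with each other than either does with Epsilon, so Epsilon is the least closely related of the three.

Epsilon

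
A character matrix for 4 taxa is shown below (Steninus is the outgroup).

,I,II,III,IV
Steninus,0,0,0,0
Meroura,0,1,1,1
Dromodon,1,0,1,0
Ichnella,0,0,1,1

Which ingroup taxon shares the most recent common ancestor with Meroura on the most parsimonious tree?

The outgroup has state '0' for every character, so '1' is the derived state throughout.
I (derived state '1') is unique to Dromodon (autapomorphy; uninformative for grouping).
II (derived state '1') is unique to Meroura (autapomorphy; uninformative for grouping).
III (derived state '1') is shared by all ingroup taxa — unites the whole ingroup.
Only Ichnella and Meroura show the derived state '1' for IV, supporting them as a clade.
Most parsimonious ingroup topology: ((Meroura,Ichnella),Dromodon).
Meroura and Ichnella form a cherry on this tree, so they are sister taxa.

Ichnella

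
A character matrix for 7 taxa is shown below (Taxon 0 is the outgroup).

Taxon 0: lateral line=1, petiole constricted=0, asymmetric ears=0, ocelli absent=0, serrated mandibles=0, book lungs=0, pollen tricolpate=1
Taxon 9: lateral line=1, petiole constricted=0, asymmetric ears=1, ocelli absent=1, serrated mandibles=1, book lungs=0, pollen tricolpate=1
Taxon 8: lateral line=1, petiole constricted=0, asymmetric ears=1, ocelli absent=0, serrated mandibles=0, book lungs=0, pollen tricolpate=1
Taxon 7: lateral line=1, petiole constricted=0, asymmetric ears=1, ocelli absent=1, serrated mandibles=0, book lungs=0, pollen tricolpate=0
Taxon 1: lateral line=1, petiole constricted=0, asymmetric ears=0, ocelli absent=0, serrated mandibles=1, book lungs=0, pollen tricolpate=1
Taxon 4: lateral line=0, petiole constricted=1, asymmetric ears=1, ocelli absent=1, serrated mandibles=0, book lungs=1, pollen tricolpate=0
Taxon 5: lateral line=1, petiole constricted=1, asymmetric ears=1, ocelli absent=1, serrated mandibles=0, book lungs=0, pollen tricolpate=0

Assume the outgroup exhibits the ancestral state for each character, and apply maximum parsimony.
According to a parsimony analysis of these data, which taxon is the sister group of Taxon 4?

Character polarity is set by the outgroup: the derived state is whichever differs from the outgroup's state, so for lateral line, pollen tricolpate the derived state is '0', and for the remaining characters it is '1'.
lateral line: derived state '0' in Taxon 4 only — an autapomorphy, so it tells us nothing about relationships among taxa.
petiole constricted (derived state '1') is shared by Taxon 4 and Taxon 5 — a synapomorphy uniting that clade.
asymmetric ears: derived state '1' in Taxon 4, Taxon 5, Taxon 7, Taxon 8, and Taxon 9 only — synapomorphy for {Taxon 4, Taxon 5, Taxon 7, Taxon 8, Taxon 9}.
Only Taxon 4, Taxon 5, Taxon 7, and Taxon 9 show the derived state '1' for ocelli absent, supporting them as a clade.
serrated mandibles (state '1') occurs in Taxon 1 and Taxon 9 but conflicts with the nesting implied by the other characters — most parsimoniously interpreted as homoplasy.
book lungs (derived state '1') is unique to Taxon 4 (autapomorphy; uninformative for grouping).
pollen tricolpate: derived state '0' in Taxon 4, Taxon 5, and Taxon 7 only — synapomorphy for {Taxon 4, Taxon 5, Taxon 7}.
Most parsimonious ingroup topology: (((Taxon 9,(Taxon 7,(Taxon 4,Taxon 5))),Taxon 8),Taxon 1).
Taxon 4 and Taxon 5 form a cherry on this tree, so they are sister taxa.

Taxon 5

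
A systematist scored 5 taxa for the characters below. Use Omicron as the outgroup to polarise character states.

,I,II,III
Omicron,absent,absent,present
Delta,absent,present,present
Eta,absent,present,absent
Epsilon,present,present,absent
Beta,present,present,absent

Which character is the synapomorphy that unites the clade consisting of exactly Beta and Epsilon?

I

Character polarity is set by the outgroup: the derived state is whichever differs from the outgroup's state, so for III the derived state is 'absent', and for the remaining characters it is 'present'.
I (derived state 'present') is shared by Beta and Epsilon — a synapomorphy uniting that clade.
II (derived state 'present') is shared by all ingroup taxa — unites the whole ingroup.
Only Beta, Epsilon, and Eta show the derived state 'absent' for III, supporting them as a clade.
Most parsimonious ingroup topology: (Delta,(Eta,(Epsilon,Beta))).
The clade {Beta, Epsilon} is supported by I: its derived state 'present' occurs in exactly those taxa and in no other taxon (including the outgroup).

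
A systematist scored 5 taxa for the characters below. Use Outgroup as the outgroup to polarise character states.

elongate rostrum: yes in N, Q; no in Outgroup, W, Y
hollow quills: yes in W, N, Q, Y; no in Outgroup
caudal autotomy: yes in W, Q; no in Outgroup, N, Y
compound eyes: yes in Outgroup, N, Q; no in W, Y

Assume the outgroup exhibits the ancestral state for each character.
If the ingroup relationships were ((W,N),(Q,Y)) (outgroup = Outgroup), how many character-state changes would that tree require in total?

Map each character onto ((W,N),(Q,Y)) (rooted by Outgroup) and count the minimum state changes it requires (Fitch parsimony):
elongate rostrum: 2; hollow quills: 1; caudal autotomy: 2; compound eyes: 2.
Total tree length = 7.

7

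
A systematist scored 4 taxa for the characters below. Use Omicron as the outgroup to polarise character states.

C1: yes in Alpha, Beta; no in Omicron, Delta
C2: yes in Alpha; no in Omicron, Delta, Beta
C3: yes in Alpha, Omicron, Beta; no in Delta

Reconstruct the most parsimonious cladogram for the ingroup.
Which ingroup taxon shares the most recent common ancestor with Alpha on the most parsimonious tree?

Character polarity is set by the outgroup: the derived state is whichever differs from the outgroup's state, so for C3 the derived state is 'no', and for the remaining characters it is 'yes'.
C1 (derived state 'yes') is shared by Alpha and Beta — a synapomorphy uniting that clade.
C2: derived state 'yes' in Alpha only — an autapomorphy, so it tells us nothing about relationships among taxa.
C3 (derived state 'no') is unique to Delta (autapomorphy; uninformative for grouping).
Most parsimonious ingroup topology: (Delta,(Beta,Alpha)).
Alpha and Beta form a cherry on this tree, so they are sister taxa.

Beta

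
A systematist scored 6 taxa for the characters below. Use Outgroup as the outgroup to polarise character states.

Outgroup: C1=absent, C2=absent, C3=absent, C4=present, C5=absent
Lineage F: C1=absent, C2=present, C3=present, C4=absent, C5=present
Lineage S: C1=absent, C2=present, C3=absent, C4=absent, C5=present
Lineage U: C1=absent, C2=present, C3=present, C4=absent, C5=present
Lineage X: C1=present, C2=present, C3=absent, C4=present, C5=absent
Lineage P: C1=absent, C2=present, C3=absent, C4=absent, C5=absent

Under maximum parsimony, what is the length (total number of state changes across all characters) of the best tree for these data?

5

Character polarity is set by the outgroup: the derived state is whichever differs from the outgroup's state, so for C4 the derived state is 'absent', and for the remaining characters it is 'present'.
C1 (derived state 'present') is unique to Lineage X (autapomorphy; uninformative for grouping).
All ingroup taxa share the derived state 'present' for C2; it defines the ingroup but does not resolve relationships within it.
C3 (derived state 'present') is shared by Lineage F and Lineage U — a synapomorphy uniting that clade.
Only Lineage F, Lineage P, Lineage S, and Lineage U show the derived state 'absent' for C4, supporting them as a clade.
C5: derived state 'present' in Lineage F, Lineage S, and Lineage U only — synapomorphy for {Lineage F, Lineage S, Lineage U}.
Most parsimonious ingroup topology: ((((Lineage F,Lineage U),Lineage S),Lineage P),Lineage X).
Changes per character on this tree: C1: 1; C2: 1; C3: 1; C4: 1; C5: 1.
Total = 5.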